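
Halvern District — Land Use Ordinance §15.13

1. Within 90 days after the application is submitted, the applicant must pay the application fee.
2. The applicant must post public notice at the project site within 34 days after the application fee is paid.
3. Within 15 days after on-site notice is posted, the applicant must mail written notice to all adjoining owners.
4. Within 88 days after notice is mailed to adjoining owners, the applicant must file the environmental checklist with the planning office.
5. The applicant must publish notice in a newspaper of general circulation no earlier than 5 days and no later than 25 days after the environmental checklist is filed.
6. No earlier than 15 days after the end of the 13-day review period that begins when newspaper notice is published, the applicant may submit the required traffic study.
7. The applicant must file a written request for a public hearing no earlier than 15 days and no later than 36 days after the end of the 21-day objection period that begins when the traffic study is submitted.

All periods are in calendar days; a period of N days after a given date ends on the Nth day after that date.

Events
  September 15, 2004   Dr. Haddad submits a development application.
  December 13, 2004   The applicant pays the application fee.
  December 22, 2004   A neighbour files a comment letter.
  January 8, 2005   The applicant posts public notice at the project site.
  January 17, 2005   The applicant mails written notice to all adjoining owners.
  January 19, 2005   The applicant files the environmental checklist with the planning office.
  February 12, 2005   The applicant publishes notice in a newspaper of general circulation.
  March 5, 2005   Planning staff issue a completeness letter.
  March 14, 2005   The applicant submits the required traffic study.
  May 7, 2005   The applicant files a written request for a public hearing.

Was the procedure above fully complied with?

Step 1: 90 days after September 15, 2004 (when the application is submitted) is December 14, 2004; December 13, 2004 is within that limit.
Step 2: 34 days after December 13, 2004 (when the application fee is paid) is January 16, 2005; done January 8, 2005 — timely.
Step 3: 15 days after January 8, 2005 (when on-site notice is posted) is January 23, 2005; done January 17, 2005 — timely.
Step 4: 88 days after January 17, 2005 (when notice is mailed to adjoining owners) is April 15, 2005; done January 19, 2005 — timely.
Step 5: the window is 5–25 days after January 19, 2005 (when the environmental checklist is filed), so January 24, 2005 through February 13, 2005; done February 12, 2005, which is between those dates.
Step 6: the earliest permitted date is 15 days after February 25, 2005 (end of the 13-day review period, which began when newspaper notice is published on February 12, 2005), i.e. March 12, 2005; March 14, 2005 is on or after that date.
Step 7: the window is 15–36 days after April 4, 2005 (end of the 21-day objection period, which began when the traffic study is submitted on March 14, 2005), so April 19, 2005 through May 10, 2005; May 7, 2005 falls inside that range.

Yes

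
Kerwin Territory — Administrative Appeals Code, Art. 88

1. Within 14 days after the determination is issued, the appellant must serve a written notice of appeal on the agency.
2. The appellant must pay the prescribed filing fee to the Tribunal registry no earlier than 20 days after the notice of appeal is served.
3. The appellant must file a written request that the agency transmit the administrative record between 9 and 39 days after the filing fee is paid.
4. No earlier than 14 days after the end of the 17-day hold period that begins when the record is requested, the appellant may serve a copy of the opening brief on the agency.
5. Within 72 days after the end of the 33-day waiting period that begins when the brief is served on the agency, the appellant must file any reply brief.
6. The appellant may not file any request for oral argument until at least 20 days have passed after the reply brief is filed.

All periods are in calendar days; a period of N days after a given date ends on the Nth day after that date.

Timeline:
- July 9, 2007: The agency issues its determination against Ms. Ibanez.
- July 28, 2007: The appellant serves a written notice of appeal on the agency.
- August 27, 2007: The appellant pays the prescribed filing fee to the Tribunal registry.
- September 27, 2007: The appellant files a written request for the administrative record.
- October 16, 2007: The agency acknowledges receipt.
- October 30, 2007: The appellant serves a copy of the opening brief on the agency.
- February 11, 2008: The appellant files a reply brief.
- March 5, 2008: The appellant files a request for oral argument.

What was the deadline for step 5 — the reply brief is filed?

The brief is served on the agency on October 30, 2007; the 33-day waiting period therefore ends December 2, 2007, and step 5 runs from that date. 72 days after December 2, 2007 is February 12, 2008.

February 12, 2008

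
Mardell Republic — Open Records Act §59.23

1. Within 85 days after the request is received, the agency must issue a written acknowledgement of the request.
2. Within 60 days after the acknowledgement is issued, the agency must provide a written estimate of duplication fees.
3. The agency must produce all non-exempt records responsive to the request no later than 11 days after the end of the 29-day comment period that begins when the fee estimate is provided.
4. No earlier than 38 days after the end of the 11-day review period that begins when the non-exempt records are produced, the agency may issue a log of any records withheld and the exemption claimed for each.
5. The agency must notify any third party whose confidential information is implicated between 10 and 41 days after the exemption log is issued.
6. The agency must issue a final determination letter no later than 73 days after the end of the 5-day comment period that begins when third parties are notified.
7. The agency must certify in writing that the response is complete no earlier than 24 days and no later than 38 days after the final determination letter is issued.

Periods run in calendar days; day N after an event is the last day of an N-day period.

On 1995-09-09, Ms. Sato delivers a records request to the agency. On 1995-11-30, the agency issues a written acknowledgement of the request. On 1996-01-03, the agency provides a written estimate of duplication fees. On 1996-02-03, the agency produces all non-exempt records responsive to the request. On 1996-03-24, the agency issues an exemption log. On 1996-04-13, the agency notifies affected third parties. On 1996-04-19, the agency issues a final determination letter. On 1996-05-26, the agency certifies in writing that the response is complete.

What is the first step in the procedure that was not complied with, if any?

Step 1 — counting 85 days from 1995-09-09 (when the request is received) gives a deadline of 1995-12-03; 1995-11-30 is within that limit.
Step 2 — counting 60 days from 1995-11-30 (when the acknowledgement is issued) gives a deadline of 1996-01-29; 1996-01-03 is within that limit.
Step 3 — counting 11 days from 1996-02-01 (end of the 29-day comment period, which began when the fee estimate is provided on 1996-01-03) gives a deadline of 1996-02-12; completed 1996-02-03, before the deadline.
Step 4 — must wait 38 days from 1996-02-14 (end of the 11-day review period, which began when the non-exempt records are produced on 1996-02-03), so not before 1996-03-23; done 1996-03-24 — permitted.
Step 5 — 10 and 41 days from 1996-03-24 (when the exemption log is issued) are 1996-04-03 and 1996-05-04 respectively; done 1996-04-13, which is between those dates.
Step 6 — counting 73 days from 1996-04-18 (end of the 5-day comment period, which began when third parties are notified on 1996-04-13) gives a deadline of 1996-06-30; done 1996-04-19 — timely.
Step 7 — 24 and 38 days from 1996-04-19 (when the final determination letter is issued) are 1996-05-13 and 1996-05-27 respectively; done 1996-05-26 — within the window.

None — every step was satisfied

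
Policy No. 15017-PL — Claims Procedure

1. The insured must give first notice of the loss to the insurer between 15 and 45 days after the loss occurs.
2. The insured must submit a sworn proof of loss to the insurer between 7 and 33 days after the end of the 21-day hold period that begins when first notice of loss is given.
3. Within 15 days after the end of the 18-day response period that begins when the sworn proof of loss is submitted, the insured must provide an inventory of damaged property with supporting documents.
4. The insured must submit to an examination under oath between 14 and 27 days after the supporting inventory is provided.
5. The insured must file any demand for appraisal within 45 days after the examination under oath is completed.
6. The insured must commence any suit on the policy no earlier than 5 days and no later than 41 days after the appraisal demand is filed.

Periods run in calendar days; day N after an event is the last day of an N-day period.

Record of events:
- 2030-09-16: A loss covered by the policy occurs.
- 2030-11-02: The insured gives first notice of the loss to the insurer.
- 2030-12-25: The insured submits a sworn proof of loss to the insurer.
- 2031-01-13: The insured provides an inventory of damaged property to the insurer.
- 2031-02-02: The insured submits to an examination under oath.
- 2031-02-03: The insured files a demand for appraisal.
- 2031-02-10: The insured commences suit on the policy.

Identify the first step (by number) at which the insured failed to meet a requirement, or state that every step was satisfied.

Step 1 — 15 and 45 days from 2030-09-16 (when the loss occurs) are 2030-10-01 and 2030-10-31 respectively; done 2030-11-02 — 2 days after the window closed.
Later steps need not be reached.

Step 1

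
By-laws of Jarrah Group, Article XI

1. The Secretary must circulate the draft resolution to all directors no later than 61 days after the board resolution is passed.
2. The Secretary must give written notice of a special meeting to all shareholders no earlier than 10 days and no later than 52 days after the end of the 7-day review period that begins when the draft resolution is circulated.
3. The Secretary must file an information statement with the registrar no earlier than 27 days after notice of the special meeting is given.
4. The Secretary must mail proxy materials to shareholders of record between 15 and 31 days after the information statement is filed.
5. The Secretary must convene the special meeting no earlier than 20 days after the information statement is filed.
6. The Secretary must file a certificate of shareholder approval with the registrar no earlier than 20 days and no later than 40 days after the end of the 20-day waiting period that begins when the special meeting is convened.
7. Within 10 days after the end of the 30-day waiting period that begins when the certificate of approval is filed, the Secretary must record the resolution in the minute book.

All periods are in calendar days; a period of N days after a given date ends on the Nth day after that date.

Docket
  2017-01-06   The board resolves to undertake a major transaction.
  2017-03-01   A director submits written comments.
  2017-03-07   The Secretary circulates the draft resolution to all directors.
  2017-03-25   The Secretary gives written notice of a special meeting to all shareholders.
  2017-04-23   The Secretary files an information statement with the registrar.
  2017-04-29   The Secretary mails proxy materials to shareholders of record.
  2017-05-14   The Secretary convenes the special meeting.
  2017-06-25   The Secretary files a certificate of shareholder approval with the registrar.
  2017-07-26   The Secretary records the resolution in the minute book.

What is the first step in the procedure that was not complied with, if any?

Step 1: 61 days after 2017-01-06 (when the board resolution is passed) is 2017-03-08; 2017-03-07 is within that limit.
Step 2: the window is 10–52 days after 2017-03-14 (end of the 7-day review period, which began when the draft resolution is circulated on 2017-03-07), so 2017-03-24 through 2017-05-05; 2017-03-25 falls inside that range.
Step 3: the earliest permitted date is 27 days after 2017-03-25 (when notice of the special meeting is given), i.e. 2017-04-21; 2017-04-23 is on or after that date.
Step 4: the window is 15–31 days after 2017-04-23 (when the information statement is filed), so 2017-05-08 through 2017-05-24; 2017-04-29 is 9 days too early.

Step 4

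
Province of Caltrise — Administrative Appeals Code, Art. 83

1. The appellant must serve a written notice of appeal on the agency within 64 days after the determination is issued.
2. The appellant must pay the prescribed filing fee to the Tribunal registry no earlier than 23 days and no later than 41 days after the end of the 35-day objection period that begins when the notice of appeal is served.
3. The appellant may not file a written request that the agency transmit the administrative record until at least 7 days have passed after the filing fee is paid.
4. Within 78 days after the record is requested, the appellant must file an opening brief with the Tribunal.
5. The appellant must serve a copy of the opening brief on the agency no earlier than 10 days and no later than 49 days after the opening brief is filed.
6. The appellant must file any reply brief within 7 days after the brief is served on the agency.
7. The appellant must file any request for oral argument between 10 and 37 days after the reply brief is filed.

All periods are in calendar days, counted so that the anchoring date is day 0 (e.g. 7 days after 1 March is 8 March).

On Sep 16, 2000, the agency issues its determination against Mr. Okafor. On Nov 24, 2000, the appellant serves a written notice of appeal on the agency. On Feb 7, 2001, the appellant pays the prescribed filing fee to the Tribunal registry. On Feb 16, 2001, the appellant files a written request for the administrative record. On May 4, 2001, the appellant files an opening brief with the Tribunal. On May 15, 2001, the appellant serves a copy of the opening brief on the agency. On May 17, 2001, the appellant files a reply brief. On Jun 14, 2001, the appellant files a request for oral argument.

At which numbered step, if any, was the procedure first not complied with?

Step 1

(1) due by Sep 16, 2000 + 64 days = Nov 19, 2000; Nov 24, 2000 misses that deadline by 5 days.
Later steps need not be reached.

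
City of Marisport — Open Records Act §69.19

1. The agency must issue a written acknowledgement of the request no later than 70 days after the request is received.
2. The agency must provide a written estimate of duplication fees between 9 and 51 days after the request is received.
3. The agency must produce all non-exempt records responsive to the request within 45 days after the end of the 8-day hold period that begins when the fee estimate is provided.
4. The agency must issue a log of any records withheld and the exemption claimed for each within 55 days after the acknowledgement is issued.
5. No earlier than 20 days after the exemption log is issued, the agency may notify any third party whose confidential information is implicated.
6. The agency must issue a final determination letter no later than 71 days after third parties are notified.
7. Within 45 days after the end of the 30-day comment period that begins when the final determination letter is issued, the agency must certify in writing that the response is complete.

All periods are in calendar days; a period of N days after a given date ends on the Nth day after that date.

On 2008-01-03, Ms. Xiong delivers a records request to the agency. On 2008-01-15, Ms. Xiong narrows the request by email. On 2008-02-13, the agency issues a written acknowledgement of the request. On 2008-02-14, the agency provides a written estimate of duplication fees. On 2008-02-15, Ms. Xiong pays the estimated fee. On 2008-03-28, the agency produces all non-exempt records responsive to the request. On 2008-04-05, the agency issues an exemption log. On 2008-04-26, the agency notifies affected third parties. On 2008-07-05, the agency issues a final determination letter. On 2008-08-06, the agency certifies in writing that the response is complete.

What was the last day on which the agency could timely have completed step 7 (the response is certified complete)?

The final determination letter is issued on 2008-07-05; the 30-day comment period therefore ends 2008-08-04, and step 7 runs from that date. 45 days after 2008-08-04 is 2008-09-18.

2008-09-18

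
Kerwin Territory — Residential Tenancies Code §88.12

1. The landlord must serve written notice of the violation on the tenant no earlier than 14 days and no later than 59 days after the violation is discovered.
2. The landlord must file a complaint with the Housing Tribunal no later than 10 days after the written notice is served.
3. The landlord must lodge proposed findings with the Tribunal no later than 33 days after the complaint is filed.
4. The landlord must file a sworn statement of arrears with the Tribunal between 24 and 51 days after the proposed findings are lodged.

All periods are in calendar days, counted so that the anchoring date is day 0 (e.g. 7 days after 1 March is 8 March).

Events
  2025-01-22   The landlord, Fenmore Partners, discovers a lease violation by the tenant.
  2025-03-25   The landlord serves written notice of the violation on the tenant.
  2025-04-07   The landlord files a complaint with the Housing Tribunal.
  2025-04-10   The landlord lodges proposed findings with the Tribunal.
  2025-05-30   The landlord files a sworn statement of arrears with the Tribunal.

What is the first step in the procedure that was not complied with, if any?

Step 1 — 14 and 59 days from 2025-01-22 (when the violation is discovered) are 2025-02-05 and 2025-03-22 respectively; 2025-03-25 is 3 days past the end of the window.

Step 1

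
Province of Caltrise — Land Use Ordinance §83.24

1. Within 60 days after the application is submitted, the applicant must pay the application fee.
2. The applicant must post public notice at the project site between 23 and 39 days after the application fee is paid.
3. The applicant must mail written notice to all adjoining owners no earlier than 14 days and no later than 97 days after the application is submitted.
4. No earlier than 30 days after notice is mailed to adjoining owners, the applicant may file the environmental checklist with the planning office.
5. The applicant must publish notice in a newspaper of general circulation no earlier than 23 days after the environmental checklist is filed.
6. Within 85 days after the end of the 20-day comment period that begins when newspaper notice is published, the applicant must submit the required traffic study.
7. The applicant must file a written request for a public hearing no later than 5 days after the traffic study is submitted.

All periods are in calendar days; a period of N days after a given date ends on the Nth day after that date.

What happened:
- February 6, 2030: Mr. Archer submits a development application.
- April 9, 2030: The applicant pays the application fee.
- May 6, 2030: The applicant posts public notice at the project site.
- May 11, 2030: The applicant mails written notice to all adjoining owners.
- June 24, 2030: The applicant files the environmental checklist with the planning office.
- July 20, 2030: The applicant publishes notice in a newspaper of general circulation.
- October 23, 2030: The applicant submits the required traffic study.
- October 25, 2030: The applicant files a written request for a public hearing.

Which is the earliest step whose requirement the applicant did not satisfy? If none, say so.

Step 1

Step 1 — counting 60 days from February 6, 2030 (when the application is submitted) gives a deadline of April 7, 2030; not done until April 9, 2030, 2 days after the deadline.
Later steps need not be reached.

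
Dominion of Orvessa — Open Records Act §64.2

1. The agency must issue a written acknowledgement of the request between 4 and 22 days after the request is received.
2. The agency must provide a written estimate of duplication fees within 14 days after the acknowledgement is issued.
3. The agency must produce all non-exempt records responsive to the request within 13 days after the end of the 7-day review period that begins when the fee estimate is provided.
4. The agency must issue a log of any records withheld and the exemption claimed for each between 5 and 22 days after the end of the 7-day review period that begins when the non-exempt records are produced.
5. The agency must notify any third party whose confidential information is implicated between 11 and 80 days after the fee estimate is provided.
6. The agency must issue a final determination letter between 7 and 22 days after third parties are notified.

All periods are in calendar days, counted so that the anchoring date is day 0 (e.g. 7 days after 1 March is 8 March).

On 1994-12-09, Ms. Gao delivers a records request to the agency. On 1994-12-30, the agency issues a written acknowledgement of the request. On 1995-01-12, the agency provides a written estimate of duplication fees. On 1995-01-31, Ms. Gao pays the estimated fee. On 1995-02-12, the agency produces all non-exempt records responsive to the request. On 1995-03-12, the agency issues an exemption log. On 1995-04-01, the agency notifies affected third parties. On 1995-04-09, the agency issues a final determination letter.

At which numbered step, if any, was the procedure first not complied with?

(1) the permitted window runs from 1994-12-09 + 4 = 1994-12-13 to 1994-12-09 + 22 = 1994-12-31; done 1994-12-30 — within the window.
(2) due by 1994-12-30 + 14 days = 1995-01-13; completed 1995-01-12, before the deadline.
(3) due by 1995-01-19 + 13 days = 1995-02-01; not done until 1995-02-12, 11 days after the deadline.
Later steps need not be reached.

Step 3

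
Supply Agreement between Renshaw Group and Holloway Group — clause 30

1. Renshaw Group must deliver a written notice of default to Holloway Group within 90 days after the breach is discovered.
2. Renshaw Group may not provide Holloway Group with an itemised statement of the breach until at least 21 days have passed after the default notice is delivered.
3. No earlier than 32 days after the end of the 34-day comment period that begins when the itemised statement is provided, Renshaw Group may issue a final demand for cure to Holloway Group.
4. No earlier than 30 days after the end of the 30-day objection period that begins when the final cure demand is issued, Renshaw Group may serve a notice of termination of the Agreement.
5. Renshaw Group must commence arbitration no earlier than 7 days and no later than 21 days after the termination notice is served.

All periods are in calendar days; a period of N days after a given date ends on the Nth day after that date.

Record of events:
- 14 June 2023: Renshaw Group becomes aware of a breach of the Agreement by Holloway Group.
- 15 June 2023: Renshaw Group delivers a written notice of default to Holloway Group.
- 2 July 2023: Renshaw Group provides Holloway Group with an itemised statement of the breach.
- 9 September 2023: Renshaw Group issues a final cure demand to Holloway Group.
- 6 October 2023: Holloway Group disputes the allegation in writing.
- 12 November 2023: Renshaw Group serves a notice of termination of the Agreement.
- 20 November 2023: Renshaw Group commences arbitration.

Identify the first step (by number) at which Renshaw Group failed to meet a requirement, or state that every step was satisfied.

Step 1: 90 days after 14 June 2023 (when the breach is discovered) is 12 September 2023; 15 June 2023 is within that limit.
Step 2: the earliest permitted date is 21 days after 15 June 2023 (when the default notice is delivered), i.e. 6 July 2023; acted on 2 July 2023, 4 days prematurely.
No need to go further; step 2 was not satisfied.

Step 2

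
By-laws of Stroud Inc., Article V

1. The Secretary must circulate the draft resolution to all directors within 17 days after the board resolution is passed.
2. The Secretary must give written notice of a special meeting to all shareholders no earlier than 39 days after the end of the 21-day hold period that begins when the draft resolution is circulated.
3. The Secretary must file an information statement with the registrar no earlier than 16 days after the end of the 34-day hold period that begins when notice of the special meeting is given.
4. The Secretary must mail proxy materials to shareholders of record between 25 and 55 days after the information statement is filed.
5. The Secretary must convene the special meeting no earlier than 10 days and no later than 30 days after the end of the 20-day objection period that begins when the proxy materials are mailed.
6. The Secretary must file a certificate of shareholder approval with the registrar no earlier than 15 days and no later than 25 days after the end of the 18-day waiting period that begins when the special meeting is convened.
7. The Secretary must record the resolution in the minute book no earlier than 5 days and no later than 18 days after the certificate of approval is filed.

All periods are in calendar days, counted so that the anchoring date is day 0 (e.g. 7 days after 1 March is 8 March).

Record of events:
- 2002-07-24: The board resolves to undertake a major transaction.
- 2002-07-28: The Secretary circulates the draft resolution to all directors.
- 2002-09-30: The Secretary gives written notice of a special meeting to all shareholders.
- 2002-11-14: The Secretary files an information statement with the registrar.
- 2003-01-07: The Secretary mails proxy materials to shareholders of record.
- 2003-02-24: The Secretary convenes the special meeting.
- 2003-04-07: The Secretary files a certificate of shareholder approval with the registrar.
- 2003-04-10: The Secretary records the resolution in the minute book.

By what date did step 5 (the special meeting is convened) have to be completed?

2003-02-26

The proxy materials are mailed on 2003-01-07; the 20-day objection period therefore ends 2003-01-27, and step 5 runs from that date. The window is 10–30 days after 2003-01-27; it closes on 2003-02-26.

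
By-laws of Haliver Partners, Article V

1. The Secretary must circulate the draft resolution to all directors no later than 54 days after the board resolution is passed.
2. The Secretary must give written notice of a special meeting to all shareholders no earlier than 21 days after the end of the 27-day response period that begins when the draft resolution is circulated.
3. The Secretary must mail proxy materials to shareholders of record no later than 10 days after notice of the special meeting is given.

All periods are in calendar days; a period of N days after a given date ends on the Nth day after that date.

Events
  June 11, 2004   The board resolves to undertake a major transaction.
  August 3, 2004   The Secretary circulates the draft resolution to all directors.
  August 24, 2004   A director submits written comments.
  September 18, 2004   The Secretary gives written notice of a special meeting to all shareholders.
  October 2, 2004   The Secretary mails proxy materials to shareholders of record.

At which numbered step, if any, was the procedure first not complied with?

Step 2

Step 1: 54 days after June 11, 2004 (when the board resolution is passed) is August 4, 2004; done August 3, 2004 — timely.
Step 2: the earliest permitted date is 21 days after August 30, 2004 (end of the 27-day response period, which began when the draft resolution is circulated on August 3, 2004), i.e. September 20, 2004; done September 18, 2004 — 2 days too early.
No need to go further; step 2 was not satisfied.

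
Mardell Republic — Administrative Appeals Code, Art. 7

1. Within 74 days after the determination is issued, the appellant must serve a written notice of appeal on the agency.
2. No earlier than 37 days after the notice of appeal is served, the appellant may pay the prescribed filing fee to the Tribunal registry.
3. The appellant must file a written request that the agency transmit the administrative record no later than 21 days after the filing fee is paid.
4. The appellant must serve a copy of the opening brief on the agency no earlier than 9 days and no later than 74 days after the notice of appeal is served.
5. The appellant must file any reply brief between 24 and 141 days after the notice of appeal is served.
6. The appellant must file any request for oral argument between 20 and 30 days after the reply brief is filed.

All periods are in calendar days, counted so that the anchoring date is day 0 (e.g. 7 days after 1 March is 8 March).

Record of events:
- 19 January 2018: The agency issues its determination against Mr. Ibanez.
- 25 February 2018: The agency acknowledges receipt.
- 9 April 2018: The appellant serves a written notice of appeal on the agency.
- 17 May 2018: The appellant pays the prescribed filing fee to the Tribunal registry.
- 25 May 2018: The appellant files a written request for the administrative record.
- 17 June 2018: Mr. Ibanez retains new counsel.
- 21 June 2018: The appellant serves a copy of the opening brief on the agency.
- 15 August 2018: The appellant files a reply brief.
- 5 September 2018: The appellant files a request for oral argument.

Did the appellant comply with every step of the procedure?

Step 1 — counting 74 days from 19 January 2018 (when the determination is issued) gives a deadline of 3 April 2018; not done until 9 April 2018, 6 days after the deadline.

No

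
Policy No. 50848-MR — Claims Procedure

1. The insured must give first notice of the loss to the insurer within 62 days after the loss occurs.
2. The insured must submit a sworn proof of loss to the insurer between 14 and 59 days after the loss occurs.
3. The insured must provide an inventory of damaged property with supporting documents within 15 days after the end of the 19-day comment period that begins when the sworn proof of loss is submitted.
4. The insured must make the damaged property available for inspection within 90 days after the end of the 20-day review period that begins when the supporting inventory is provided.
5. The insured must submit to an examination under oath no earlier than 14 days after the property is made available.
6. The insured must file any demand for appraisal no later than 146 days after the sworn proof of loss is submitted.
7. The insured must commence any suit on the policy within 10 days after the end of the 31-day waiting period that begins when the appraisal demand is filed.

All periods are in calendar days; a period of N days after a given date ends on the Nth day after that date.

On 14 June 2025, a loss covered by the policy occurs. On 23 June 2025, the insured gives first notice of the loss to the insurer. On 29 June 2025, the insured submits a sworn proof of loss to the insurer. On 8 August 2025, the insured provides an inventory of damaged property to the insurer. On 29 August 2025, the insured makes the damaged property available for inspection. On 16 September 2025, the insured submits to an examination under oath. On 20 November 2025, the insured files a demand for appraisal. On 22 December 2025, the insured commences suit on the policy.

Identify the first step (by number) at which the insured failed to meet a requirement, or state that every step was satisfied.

Step 3

Step 1 — counting 62 days from 14 June 2025 (when the loss occurs) gives a deadline of 15 August 2025; done 23 June 2025 — timely.
Step 2 — 14 and 59 days from 14 June 2025 (when the loss occurs) are 28 June 2025 and 12 August 2025 respectively; 29 June 2025 falls inside that range.
Step 3 — counting 15 days from 18 July 2025 (end of the 19-day comment period, which began when the sworn proof of loss is submitted on 29 June 2025) gives a deadline of 2 August 2025; not done until 8 August 2025, 6 days after the deadline.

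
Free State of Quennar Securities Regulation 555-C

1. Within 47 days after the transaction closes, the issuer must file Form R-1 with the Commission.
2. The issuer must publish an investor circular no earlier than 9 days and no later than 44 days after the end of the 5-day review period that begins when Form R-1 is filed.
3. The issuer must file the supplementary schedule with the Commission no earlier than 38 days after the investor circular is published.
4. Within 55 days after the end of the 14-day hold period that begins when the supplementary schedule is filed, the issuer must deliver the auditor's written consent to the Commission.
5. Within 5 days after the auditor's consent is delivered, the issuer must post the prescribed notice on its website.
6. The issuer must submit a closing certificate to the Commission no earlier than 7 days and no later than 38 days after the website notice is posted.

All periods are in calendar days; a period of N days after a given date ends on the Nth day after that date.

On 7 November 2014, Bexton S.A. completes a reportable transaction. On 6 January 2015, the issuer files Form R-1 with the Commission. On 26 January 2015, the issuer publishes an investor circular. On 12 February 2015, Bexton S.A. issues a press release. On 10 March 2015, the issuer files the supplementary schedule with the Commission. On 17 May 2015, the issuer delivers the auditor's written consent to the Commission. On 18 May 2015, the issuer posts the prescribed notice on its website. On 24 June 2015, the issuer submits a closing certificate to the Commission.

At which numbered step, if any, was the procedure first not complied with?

Step 1: 47 days after 7 November 2014 (when the transaction closes) is 24 December 2014; 6 January 2015 misses that deadline by 13 days.
That is the first point of non-compliance.

Step 1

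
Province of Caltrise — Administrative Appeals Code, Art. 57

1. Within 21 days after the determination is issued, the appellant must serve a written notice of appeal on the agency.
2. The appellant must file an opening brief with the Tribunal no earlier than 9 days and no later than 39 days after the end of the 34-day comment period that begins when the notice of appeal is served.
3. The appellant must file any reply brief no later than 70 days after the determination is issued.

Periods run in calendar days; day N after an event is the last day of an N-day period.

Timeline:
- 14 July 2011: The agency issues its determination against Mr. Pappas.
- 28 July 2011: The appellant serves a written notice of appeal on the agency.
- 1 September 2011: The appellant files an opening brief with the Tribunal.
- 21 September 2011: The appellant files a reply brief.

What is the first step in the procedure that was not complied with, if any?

(1) due by 14 July 2011 + 21 days = 4 August 2011; completed 28 July 2011, before the deadline.
(2) the permitted window runs from 31 August 2011 + 9 = 9 September 2011 to 31 August 2011 + 39 = 9 October 2011; done 1 September 2011 — 8 days before the window opened.

Step 2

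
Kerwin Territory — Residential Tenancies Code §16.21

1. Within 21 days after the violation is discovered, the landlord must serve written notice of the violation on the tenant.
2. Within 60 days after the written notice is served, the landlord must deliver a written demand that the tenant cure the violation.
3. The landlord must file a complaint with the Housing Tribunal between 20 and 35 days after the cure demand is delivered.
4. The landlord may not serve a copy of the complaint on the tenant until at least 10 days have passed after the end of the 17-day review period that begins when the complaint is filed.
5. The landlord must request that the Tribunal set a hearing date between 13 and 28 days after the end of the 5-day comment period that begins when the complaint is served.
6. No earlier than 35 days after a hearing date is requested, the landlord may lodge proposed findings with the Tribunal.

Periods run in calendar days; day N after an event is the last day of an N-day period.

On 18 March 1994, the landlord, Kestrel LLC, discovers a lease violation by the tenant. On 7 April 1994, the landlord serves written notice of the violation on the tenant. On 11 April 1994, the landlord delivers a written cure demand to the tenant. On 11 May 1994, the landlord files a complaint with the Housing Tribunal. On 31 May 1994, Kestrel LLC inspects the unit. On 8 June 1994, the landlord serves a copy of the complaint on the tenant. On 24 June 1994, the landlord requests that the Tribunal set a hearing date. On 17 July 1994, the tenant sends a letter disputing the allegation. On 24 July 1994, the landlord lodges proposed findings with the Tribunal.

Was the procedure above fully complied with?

No

Step 1 — counting 21 days from 18 March 1994 (when the violation is discovered) gives a deadline of 8 April 1994; done 7 April 1994 — timely.
Step 2 — counting 60 days from 7 April 1994 (when the written notice is served) gives a deadline of 6 June 1994; 11 April 1994 is within that limit.
Step 3 — 20 and 35 days from 11 April 1994 (when the cure demand is delivered) are 1 May 1994 and 16 May 1994 respectively; 11 May 1994 falls inside that range.
Step 4 — must wait 10 days from 28 May 1994 (end of the 17-day review period, which began when the complaint is filed on 11 May 1994), so not before 7 June 1994; done 8 June 1994 — permitted.
Step 5 — 13 and 28 days from 13 June 1994 (end of the 5-day comment period, which began when the complaint is served on 8 June 1994) are 26 June 1994 and 11 July 1994 respectively; 24 June 1994 is 2 days too early.
The analysis stops there.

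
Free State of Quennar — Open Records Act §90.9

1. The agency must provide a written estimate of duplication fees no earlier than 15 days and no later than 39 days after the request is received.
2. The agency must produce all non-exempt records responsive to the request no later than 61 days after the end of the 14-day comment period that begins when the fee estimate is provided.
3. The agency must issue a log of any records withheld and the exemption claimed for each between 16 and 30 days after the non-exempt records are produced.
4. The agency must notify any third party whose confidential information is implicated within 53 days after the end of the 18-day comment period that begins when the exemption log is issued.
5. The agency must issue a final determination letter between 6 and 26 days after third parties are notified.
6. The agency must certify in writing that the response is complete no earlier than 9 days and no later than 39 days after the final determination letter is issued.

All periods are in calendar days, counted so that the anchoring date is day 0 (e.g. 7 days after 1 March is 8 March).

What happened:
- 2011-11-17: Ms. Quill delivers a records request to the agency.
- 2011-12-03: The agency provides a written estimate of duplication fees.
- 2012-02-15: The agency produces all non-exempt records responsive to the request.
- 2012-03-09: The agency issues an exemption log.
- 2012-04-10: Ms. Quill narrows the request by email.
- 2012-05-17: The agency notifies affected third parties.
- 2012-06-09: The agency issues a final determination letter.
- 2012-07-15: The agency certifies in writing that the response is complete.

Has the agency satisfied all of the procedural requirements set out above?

(1) the permitted window runs from 2011-11-17 + 15 = 2011-12-02 to 2011-11-17 + 39 = 2011-12-26; done 2011-12-03 — within the window.
(2) due by 2011-12-17 + 61 days = 2012-02-16; 2012-02-15 is within that limit.
(3) the permitted window runs from 2012-02-15 + 16 = 2012-03-02 to 2012-02-15 + 30 = 2012-03-16; 2012-03-09 falls inside that range.
(4) due by 2012-03-27 + 53 days = 2012-05-19; completed 2012-05-17, before the deadline.
(5) the permitted window runs from 2012-05-17 + 6 = 2012-05-23 to 2012-05-17 + 26 = 2012-06-12; done 2012-06-09, which is between those dates.
(6) the permitted window runs from 2012-06-09 + 9 = 2012-06-18 to 2012-06-09 + 39 = 2012-07-18; done 2012-07-15, which is between those dates.

Yes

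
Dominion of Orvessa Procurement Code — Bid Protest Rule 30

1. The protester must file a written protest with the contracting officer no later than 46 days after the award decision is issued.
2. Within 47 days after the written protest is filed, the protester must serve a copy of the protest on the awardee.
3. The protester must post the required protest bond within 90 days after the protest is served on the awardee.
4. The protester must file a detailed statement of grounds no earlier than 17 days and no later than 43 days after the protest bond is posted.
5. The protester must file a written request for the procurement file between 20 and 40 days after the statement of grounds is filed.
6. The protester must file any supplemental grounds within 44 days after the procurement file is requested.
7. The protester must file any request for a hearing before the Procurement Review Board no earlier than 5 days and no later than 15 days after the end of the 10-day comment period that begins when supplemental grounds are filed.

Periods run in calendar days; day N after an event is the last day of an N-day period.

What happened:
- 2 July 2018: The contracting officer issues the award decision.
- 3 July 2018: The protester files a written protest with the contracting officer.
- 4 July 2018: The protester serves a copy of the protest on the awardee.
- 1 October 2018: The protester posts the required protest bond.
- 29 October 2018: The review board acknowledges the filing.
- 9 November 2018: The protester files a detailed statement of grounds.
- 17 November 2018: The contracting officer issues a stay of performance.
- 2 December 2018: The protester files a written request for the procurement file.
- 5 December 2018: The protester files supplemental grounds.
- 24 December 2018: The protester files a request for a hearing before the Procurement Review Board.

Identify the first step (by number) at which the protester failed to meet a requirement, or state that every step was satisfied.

Step 1: 46 days after 2 July 2018 (when the award decision is issued) is 17 August 2018; completed 3 July 2018, before the deadline.
Step 2: 47 days after 3 July 2018 (when the written protest is filed) is 19 August 2018; completed 4 July 2018, before the deadline.
Step 3: 90 days after 4 July 2018 (when the protest is served on the awardee) is 2 October 2018; completed 1 October 2018, before the deadline.
Step 4: the window is 17–43 days after 1 October 2018 (when the protest bond is posted), so 18 October 2018 through 13 November 2018; done 9 November 2018, which is between those dates.
Step 5: the window is 20–40 days after 9 November 2018 (when the statement of grounds is filed), so 29 November 2018 through 19 December 2018; done 2 December 2018 — within the window.
Step 6: 44 days after 2 December 2018 (when the procurement file is requested) is 15 January 2019; 5 December 2018 is within that limit.
Step 7: the window is 5–15 days after 15 December 2018 (end of the 10-day comment period, which began when supplemental grounds are filed on 5 December 2018), so 20 December 2018 through 30 December 2018; done 24 December 2018 — within the window.

None — every step was satisfied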